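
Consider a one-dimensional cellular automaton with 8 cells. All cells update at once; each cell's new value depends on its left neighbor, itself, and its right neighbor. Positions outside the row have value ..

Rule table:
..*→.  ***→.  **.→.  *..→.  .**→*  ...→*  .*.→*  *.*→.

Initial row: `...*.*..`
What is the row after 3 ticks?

tick 1: **.*.*.*
tick 2: *..*.*.*
tick 3: *..*.*.*

*..*.*.*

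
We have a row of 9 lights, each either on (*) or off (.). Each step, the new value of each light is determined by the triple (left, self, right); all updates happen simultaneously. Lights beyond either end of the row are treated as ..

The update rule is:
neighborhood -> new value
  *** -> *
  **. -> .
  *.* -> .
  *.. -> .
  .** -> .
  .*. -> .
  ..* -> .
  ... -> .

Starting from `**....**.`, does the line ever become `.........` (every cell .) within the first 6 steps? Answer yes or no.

yes

.........
all cells are . at step 1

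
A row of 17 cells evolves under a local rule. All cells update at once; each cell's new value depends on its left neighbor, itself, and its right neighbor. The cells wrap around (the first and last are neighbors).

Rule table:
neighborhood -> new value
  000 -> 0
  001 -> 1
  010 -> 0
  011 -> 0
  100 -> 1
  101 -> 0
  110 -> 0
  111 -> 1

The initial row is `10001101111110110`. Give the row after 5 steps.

01010000111100000
10001001011010000
01010110000001001
00000001000010110
00000010100100001

00000010100100001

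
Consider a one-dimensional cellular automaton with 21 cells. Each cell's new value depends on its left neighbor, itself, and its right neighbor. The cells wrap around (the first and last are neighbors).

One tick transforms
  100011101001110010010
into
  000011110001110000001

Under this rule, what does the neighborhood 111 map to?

At position 5 the neighborhood is 111; the next row has 1 there.

1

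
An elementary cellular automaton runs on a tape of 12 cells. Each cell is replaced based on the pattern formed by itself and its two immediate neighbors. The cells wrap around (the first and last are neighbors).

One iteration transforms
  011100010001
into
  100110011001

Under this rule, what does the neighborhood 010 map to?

At position 7 the neighborhood is 010; the next row has 1 there.

1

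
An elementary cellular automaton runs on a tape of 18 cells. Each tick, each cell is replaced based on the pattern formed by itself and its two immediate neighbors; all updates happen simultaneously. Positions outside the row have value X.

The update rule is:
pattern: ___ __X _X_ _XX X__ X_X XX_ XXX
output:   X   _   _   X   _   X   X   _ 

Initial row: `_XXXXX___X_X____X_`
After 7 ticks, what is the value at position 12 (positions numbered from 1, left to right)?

tick 1: XX___X_X__X__XX__X
tick 2: _X_X__X______XX__X
tick 3: X_X_____XXXX_XX__X
tick 4: XX__XXX_X__XXXX__X
tick 5: _X__X_XX___X__X__X
tick 6: X____XXX_X_______X
tick 7: X_XX_X_XX__XXXXX_X
position 12 holds X

X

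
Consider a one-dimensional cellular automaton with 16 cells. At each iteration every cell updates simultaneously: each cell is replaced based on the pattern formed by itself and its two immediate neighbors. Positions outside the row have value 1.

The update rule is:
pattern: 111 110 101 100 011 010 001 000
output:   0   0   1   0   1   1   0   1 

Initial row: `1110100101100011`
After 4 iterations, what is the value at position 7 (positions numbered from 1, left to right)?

iteration 1: 0001100111001010
iteration 2: 0101000100001111
iteration 3: 1111010101101000
iteration 4: 0000111111011010
position 7 holds 1

1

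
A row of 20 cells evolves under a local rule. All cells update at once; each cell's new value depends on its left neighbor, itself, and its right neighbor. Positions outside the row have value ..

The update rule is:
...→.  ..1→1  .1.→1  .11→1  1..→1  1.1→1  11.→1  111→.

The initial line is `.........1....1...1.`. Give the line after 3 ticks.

......11111..111.111

tick 1: ........111..111.111
tick 2: .......11.1111.111.1
tick 3: ......11111..111.111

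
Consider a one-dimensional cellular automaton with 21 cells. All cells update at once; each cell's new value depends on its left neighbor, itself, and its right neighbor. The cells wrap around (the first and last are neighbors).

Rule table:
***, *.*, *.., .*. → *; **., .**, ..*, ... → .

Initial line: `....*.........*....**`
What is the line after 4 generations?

..**....*.........*..

generation 1: *...**........**.....
generation 2: **....*.........*....
generation 3: ..*...**........**...
generation 4: ..**....*.........*..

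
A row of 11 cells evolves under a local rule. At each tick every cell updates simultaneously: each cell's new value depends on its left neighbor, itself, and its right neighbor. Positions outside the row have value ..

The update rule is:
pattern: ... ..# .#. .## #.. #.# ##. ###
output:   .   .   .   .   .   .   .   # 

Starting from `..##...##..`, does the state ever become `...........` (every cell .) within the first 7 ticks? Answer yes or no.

...........
all cells are . at tick 1

yes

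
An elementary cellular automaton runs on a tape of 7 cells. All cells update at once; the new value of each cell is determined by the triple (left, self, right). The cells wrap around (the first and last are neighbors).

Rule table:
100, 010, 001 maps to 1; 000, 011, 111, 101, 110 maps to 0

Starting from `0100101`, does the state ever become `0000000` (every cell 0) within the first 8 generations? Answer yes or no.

0111101
0000001
1000011
0100100
1111110
0000000
all cells are 0 at generation 6

yes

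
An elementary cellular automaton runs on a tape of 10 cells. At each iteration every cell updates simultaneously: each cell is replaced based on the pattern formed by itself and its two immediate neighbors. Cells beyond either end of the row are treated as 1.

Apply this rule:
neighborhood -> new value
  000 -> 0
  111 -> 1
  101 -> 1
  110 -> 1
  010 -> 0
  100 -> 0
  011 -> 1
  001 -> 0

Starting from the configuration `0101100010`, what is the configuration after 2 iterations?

1111100001

iteration 1: 1011100001
iteration 2: 1111100001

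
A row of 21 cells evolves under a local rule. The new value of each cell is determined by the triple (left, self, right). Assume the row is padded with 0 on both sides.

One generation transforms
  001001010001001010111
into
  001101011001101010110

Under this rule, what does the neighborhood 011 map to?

1

At position 18 the neighborhood is 011; the next row has 1 there.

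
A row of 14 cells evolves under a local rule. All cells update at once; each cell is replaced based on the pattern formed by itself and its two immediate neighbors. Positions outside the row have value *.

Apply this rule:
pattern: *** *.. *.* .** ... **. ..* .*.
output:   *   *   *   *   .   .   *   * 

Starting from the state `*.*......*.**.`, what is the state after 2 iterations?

iteration 1: .***....****.*
iteration 2: ***.*..****.**

***.*..****.**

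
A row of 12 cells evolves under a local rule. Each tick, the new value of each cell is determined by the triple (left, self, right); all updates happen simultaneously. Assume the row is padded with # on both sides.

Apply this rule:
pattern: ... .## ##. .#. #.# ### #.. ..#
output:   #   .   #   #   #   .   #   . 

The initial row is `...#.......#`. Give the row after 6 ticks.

tick 1: ##.#######..
tick 2: .##......##.
tick 3: #.######..##
tick 4: ##.....##...
tick 5: .#####..###.
tick 6: #....##...##

#....##...##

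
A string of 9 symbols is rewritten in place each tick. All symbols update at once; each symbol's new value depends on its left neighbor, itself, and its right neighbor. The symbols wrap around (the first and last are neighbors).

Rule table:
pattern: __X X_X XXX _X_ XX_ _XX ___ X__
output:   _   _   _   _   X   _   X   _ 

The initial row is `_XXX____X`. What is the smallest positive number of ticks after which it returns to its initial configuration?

___X_XX__
XX____X_X
_X_XX____
____X_XXX
_XX_____X
__X_XXX__
X_____X_X
X_XXX____
____X_XX_
XXX____X_
__X_XX___
X____X_XX
X_XX_____
___X_XXX_
XX_____X_
_X_XXX___
_____X_XX
_XXX____X

18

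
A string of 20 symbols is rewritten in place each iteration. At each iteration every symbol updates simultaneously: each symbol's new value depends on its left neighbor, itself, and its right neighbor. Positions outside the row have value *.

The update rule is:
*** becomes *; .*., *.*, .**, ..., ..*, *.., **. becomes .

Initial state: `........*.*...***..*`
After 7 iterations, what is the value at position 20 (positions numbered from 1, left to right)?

.

...............*....
....................
....................  (fixed point — unchanged through iteration 7)
position 20 holds .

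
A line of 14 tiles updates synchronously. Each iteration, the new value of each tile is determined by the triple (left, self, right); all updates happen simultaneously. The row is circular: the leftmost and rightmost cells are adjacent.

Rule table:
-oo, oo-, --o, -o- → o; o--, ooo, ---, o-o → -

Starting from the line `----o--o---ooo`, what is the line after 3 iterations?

---oo-oo--oo-o
--ooo-oo-ooo-o
-oo-o-oo-o-o-o

-oo-o-oo-o-o-o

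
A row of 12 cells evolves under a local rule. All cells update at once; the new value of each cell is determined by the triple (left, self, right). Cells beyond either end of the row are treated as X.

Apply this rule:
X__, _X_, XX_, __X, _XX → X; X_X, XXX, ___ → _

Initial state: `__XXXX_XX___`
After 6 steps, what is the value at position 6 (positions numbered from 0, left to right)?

_

step 1: XXX__X_XXX_X
step 2: __XXXX_X_X_X
step 3: XXX__X_X_X_X
step 4: __XXXX_X_X_X  (repeats step 2; period 2)
step 6: __XXXX_X_X_X
position 6 holds _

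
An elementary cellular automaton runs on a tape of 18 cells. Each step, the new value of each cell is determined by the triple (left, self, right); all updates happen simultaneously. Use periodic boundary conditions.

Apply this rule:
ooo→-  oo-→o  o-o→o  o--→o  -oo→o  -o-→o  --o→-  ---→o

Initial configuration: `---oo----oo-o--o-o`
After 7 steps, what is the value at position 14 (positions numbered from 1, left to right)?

o

oo-ooooo-ooooo-ooo
-ooo---ooo---ooo--
-o-ooo-o-ooo-o-ooo
oooo-ooooo-ooooo-o
---ooo---ooo---ooo
oo-o-ooo-o-ooo-o-o
-ooooo-ooooo-ooooo
position 14 holds o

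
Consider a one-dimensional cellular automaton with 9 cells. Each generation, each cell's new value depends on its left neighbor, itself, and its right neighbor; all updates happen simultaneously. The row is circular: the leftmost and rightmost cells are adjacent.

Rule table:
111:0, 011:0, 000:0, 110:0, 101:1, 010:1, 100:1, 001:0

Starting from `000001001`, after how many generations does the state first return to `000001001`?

18

100001101
010000010
011000011
100100000
110110000
001001000
001101100
000010010
000011011
100000100
110000110
001000001
101100001
010010000
011011000
000100100
000110110
000001001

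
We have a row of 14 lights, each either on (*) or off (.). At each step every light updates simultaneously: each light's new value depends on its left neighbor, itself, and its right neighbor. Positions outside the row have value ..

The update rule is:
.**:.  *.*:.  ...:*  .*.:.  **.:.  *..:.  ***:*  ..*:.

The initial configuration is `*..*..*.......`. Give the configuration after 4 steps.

..***..**....*

........******
*******..****.
.*****....**..
..***..**....*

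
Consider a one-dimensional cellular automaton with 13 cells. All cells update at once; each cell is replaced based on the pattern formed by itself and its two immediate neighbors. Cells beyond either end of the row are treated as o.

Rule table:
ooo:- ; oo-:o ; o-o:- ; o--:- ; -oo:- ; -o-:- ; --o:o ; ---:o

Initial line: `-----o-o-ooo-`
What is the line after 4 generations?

---o-ooooo---

-oooo------o-
----o-ooooo--
-ooo------o-o
---o-ooooo---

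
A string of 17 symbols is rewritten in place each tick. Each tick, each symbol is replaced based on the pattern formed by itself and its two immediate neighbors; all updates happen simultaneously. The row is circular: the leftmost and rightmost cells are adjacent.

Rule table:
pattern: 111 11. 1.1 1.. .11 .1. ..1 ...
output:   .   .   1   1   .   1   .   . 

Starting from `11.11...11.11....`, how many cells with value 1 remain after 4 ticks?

8

tick 1: ..1..1....1..1...
tick 2: ..11.11...11.11..
tick 3: ....1..1....1..1.
tick 4: ....11.11...11.11
count of 1: 8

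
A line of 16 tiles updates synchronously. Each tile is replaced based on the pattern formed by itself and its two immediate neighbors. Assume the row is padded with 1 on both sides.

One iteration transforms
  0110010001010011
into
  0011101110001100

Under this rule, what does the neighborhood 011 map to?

At position 1 the neighborhood is 011; the next row has 0 there.

0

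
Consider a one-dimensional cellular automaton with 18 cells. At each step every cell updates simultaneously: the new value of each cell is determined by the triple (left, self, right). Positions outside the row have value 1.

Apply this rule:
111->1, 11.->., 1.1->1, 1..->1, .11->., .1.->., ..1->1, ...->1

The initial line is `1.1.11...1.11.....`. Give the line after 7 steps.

.1.1..111.1..11111
1.1.11.1.1.11.1111
.1.1..1.1.1..1.111
1.1.11.1.1.11.1.11
.1.1..1.1.1..1.1.1
1.1.11.1.1.11.1.1.
.1.1..1.1.1..1.1.1

.1.1..1.1.1..1.1.1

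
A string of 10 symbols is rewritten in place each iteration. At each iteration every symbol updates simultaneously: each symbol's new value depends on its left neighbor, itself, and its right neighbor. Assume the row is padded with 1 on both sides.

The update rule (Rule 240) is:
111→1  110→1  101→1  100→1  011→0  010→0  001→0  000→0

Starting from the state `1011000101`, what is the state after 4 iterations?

1101100010
1110110001
1111011000
1111101100

1111101100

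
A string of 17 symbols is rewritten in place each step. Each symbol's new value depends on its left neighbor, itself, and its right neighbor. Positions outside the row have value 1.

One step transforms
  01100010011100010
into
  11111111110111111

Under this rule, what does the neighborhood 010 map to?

1

At position 6 the neighborhood is 010; the next row has 1 there.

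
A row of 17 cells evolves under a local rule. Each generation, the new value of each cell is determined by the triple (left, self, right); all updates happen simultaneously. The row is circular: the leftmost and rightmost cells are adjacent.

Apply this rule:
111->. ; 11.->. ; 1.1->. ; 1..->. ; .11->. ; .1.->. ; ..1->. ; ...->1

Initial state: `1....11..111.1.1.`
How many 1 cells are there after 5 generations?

2

generation 1: ..11.............
generation 2: 1....111111111111
generation 3: ..11.............  (repeats generation 1; period 2)
generation 5: ..11.............
count of 1: 2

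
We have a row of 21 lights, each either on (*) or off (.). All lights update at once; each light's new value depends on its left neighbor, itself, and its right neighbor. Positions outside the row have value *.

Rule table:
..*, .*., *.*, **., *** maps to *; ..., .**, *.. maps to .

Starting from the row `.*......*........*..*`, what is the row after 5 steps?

**.***.**...***.***.*

step 1: **.....**.......**.*.
step 2: **....*.*......*.****
step 3: **...****.....***.***
step 4: **..*.***....*.***.**
step 5: **.***.**...***.***.*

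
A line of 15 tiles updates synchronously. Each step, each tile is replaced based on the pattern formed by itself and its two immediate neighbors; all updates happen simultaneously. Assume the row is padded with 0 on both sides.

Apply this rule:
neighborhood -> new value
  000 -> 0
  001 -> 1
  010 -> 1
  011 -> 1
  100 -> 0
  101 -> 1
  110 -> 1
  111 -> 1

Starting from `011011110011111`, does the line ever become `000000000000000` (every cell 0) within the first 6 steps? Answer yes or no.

111111110111111
111111111111111
111111111111111  (fixed point — unchanged through step 6)
step 6 is 111111111111111, still not uniform 0

no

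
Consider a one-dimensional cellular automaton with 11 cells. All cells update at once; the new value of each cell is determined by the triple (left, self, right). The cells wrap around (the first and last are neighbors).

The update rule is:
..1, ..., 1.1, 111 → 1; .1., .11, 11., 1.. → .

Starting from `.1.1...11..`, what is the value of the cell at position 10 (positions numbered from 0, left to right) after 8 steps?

.

1.1..11...1
.1..1...11.
1..1..11...
..1..1...11
.1..1..11..
1..1..1...1
..1..1..11.
11..1..1...
position 10 holds .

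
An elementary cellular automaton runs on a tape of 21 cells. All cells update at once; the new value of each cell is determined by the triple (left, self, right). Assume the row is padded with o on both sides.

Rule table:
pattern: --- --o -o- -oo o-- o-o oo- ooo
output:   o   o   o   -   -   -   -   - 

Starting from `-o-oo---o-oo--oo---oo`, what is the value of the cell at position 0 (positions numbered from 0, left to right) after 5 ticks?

-

-o----ooo----o---oo--
-o-ooo----oooo-oo---o
-o-----ooo--------oo-
-o-oooo----ooooooo---
-o------ooo--------oo
position 0 holds -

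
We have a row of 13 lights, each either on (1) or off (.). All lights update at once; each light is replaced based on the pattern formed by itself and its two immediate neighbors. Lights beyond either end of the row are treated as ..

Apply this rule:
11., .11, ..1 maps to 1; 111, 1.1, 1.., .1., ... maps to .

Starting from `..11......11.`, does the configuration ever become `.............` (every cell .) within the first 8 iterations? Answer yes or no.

iteration 1: .111.....111.
iteration 2: 11.1....11.1.
iteration 3: 11.....111...
iteration 4: 11....11.1...
iteration 5: 11...111.....
iteration 6: 11..11.1.....
iteration 7: 11.111.......
iteration 8: 11.1.1.......
iteration 8 is 11.1.1......., still not uniform .

no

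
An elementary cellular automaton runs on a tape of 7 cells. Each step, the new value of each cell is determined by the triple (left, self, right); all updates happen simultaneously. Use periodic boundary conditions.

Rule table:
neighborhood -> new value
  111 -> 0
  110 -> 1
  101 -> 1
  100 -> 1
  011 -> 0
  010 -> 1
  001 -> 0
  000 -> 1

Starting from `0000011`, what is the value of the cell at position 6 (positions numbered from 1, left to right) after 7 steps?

1111001
0001100
1100111
0110000
0011111
1000001
1111100
position 6 holds 0

0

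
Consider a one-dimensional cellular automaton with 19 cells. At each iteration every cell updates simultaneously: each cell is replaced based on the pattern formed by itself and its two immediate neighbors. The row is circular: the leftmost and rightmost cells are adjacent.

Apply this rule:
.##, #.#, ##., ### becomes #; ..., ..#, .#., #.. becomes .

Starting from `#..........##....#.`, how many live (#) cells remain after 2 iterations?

...........##.....#
...........##......
count of #: 2

2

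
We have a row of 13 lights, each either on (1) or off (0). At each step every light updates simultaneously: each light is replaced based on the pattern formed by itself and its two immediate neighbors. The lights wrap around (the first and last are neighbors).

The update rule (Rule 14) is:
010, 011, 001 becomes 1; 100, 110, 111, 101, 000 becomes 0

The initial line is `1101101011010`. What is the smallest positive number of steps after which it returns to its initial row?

26

step 1: 1001001010010
step 2: 1011011010110
step 3: 1010010010100
step 4: 1010110110101
step 5: 0010100100101
step 6: 0110101101101
step 7: 0100101001001
step 8: 0101101011011
step 9: 0101001010010
step 10: 1101011010110
step 11: 1001010010100
step 12: 1011010110101
step 13: 0010010100101
step 14: 0110110101101
step 15: 0100100101001
step 16: 0101101101011
step 17: 0101001001010
step 18: 1101011011010
step 19: 1001010010010
step 20: 1011010110110
step 21: 1010010100100
step 22: 1010110101101
step 23: 0010100101001
step 24: 0110101101011
step 25: 0100101001010
step 26: 1101101011010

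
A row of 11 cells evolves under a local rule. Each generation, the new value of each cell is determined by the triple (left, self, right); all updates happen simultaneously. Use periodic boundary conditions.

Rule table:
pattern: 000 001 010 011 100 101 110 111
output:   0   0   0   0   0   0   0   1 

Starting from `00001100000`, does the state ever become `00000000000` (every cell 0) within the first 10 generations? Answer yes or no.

yes

generation 1: 00000000000
all cells are 0 at generation 1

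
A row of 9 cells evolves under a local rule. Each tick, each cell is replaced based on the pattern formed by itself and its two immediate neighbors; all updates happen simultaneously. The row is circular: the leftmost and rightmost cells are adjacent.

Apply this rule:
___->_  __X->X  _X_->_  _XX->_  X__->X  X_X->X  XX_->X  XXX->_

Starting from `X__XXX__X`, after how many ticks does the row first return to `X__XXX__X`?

18

XXX__XXX_
__XXX__XX
XX__XXX_X
_XXX__XX_
X__XXX_XX
XXX__XX__
__XXX_XXX
XX__XX__X
_XXX_XXX_
X__XX__XX
XXX_XXX__
__XX__XXX
XX_XXX__X
_XX__XXX_
X_XXX__XX
XX__XXX__
_XXX__XXX
X__XXX__X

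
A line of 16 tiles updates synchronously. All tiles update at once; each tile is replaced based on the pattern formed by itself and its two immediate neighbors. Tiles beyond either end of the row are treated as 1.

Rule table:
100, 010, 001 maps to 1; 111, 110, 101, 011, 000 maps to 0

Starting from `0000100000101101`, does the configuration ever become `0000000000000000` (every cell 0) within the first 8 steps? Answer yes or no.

no

step 1: 1001110001100000
step 2: 0110001010010001
step 3: 0001011011111010
step 4: 1011000000000010
step 5: 0000100000000110
step 6: 1001110000001000
step 7: 0110001000011101
step 8: 0001011100100000
step 8 is 0001011100100000, still not uniform 0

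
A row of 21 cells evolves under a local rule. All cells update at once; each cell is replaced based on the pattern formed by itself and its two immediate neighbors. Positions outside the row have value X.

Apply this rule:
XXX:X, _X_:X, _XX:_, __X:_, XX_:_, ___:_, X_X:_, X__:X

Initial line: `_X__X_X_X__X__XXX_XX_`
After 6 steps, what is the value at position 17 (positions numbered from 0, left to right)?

_

step 1: _XX_X_X_XX_XX__X_____
step 2: ____X_X______X_XX____
step 3: X___X_XX_____X___X___
step 4: _X__X___X____XX__XX__
step 5: _XX_XX__XX_____X___X_
step 6: ______X___X____XX__X_
position 17 holds _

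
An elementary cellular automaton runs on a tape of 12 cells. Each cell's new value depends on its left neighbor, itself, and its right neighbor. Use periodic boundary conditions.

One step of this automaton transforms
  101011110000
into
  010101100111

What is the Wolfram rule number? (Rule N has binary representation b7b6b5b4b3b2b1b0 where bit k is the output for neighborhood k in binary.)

position 5: 111 → 1  (bit 7 = 1)
position 7: 110 → 0  (bit 6 = 0)
position 1: 101 → 1  (bit 5 = 1)
position 8: 100 → 0  (bit 4 = 0)
position 4: 011 → 0  (bit 3 = 0)
position 0: 010 → 0  (bit 2 = 0)
position 11: 001 → 1  (bit 1 = 1)
position 9: 000 → 1  (bit 0 = 1)
bits b7..b0 = 10100011 = 163

163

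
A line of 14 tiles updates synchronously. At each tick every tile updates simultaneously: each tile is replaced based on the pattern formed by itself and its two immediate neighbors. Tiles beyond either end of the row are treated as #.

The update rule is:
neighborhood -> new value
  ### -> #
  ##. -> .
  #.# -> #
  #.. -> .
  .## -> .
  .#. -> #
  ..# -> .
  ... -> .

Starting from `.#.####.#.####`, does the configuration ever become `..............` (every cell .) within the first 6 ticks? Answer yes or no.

###.##.###.###
##.#..#.#.#.##
#.##..######.#
.#.....####.#.
##......##.###
#.........#.##
tick 6 is #.........#.##, still not uniform .

no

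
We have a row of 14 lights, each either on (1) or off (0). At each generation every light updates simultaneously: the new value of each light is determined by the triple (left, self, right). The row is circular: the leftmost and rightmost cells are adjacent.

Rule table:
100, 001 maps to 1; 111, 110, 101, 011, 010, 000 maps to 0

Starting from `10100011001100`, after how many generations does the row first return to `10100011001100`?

generation 1: 00010100110011
generation 2: 10100011001100

2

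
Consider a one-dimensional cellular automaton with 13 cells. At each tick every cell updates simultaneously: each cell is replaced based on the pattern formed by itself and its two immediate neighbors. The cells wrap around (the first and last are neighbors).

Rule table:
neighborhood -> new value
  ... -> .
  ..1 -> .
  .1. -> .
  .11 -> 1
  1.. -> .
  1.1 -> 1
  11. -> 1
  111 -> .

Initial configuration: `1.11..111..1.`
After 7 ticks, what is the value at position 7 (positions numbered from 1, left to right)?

.

.111..1.1...1
11.1...1.....
111..........
1.1..........
.1...........
.............
.............
position 7 holds .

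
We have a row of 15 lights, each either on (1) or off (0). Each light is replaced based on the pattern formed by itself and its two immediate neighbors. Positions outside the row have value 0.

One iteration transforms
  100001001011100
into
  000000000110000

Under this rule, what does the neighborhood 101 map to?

At position 9 the neighborhood is 101; the next row has 1 there.

1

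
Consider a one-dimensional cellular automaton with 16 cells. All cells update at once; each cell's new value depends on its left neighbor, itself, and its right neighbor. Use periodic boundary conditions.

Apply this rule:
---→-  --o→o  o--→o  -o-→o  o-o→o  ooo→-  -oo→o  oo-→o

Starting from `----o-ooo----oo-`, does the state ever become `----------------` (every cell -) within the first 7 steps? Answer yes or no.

no

---oooo-oo--oooo
o-oo--ooooooo--o
ooooooo-----oooo
------oo---oo---
-----oooo-oooo--
----oo--ooo--oo-
---oooooo-oooooo
step 7 is ---oooooo-oooooo, still not uniform -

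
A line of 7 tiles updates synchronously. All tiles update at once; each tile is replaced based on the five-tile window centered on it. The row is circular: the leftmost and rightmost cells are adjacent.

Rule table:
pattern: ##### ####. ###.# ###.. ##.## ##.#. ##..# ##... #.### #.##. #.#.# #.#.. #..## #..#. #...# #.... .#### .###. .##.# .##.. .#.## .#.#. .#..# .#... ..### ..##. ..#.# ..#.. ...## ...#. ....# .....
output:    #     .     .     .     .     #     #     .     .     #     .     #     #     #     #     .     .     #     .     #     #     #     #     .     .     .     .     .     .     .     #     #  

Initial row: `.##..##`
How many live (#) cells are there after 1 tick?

4

tick 1: .####..
count of #: 4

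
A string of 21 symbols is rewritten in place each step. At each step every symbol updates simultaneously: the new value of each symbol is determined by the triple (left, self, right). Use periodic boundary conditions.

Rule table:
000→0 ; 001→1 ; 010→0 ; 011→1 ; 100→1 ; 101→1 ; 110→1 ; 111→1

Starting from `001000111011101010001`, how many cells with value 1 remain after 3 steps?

step 1: 110101111111110101010
step 2: 111011111111111010101
step 3: 111111111111111101011
count of 1: 19

19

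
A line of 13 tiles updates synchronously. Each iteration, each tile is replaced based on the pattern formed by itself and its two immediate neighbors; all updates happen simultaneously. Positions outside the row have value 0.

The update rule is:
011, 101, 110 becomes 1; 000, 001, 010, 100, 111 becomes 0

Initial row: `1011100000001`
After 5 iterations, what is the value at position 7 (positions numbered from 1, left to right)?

0

0110100000000
0111000000000
0101000000000
0010000000000
0000000000000
position 7 holds 0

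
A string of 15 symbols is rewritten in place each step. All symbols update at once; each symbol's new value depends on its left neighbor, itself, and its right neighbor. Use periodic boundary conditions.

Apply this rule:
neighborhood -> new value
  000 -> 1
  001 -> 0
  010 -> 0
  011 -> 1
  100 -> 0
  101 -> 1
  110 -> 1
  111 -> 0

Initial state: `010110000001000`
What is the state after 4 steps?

001110111100011
001011100101011
000110100010111
010111001001101

010111001001101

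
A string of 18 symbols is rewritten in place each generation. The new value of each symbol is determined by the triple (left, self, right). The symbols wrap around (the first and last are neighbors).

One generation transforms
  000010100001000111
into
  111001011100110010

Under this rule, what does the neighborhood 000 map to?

1

At position 1 the neighborhood is 000; the next row has 1 there.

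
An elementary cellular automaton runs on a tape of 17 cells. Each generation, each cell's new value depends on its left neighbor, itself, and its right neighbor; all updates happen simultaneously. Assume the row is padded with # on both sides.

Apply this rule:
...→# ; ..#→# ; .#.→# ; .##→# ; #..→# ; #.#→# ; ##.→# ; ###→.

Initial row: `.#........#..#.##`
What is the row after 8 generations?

################.
...............##
################.  (repeats generation 1; period 2)
generation 8: ...............##

...............##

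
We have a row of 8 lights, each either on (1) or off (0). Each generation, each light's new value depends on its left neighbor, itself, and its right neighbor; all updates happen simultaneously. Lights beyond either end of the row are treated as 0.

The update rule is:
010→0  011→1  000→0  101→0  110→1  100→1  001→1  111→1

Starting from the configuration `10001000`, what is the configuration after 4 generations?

10101000

generation 1: 01010100
generation 2: 10000010
generation 3: 01000101
generation 4: 10101000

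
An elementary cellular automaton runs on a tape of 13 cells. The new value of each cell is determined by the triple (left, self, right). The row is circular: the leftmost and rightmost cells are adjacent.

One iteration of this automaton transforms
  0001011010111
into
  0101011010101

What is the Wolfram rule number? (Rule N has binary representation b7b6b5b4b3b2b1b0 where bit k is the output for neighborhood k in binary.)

77

position 11: 111 → 0  (bit 7 = 0)
position 6: 110 → 1  (bit 6 = 1)
position 4: 101 → 0  (bit 5 = 0)
position 0: 100 → 0  (bit 4 = 0)
position 5: 011 → 1  (bit 3 = 1)
position 3: 010 → 1  (bit 2 = 1)
position 2: 001 → 0  (bit 1 = 0)
position 1: 000 → 1  (bit 0 = 1)
bits b7..b0 = 01001101 = 77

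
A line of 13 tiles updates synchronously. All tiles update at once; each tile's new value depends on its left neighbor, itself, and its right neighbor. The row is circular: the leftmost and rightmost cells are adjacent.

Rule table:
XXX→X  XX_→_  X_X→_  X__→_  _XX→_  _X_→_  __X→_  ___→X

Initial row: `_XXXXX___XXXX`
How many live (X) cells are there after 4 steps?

9

step 1: __XXX__X__XX_
step 2: X__X_________
step 3: _____XXXXXXX_
step 4: XXXX__XXXXX__
count of X: 9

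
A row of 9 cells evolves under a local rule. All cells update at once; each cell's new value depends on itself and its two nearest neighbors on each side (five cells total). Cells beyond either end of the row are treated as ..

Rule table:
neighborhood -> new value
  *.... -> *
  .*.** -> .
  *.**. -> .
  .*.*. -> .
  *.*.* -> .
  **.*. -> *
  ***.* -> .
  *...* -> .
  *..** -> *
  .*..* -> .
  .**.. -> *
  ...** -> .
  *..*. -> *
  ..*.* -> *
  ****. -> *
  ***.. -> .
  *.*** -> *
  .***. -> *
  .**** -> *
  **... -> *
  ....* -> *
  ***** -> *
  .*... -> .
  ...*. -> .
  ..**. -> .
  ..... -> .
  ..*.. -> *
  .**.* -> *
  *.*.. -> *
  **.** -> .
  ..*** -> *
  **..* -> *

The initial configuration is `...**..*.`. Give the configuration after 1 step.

.*..****.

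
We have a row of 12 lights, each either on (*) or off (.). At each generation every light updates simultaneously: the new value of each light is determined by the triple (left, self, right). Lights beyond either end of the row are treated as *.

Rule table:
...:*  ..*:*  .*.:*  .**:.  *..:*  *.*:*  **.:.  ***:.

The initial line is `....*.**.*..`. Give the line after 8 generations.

generation 1: ******..****
generation 2: ......**....
generation 3: ******..****  (repeats generation 1; period 2)
generation 8: ......**....

......**....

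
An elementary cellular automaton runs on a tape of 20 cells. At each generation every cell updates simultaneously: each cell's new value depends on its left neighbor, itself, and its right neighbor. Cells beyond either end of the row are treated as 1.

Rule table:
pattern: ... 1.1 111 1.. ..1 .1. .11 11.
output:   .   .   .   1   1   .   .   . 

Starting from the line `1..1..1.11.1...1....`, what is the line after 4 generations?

.11.11......1.1.1..1
......1....1.....11.
1....1.1..1.1...1...
.1..1...11...1.1.1.1

.1..1...11...1.1.1.1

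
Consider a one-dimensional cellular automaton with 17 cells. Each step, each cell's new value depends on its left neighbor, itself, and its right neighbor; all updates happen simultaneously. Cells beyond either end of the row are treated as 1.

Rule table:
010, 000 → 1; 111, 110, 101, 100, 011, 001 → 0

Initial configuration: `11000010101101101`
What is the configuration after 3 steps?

00011010100000000
01000010101111110
01011010100000000

01011010100000000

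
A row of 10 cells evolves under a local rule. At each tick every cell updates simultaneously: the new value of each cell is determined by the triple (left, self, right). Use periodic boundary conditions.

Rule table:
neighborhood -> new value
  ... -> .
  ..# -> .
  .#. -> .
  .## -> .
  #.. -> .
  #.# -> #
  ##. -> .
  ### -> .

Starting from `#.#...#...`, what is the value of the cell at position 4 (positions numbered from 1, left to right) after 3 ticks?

.#........
..........
..........
position 4 holds .

.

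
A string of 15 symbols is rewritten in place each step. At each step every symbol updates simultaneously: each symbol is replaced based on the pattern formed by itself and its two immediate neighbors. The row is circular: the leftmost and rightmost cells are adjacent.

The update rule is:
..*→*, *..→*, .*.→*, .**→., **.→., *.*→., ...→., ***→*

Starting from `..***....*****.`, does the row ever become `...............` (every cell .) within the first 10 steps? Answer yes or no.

step 1: .*.*.*..*.***.*
step 2: .*.*.****..*..*
step 3: .*.*..**.******
step 4: .*.***....****.
step 5: **..*.*..*.**.*
step 6: *.***.****.....
step 7: *..*...**.*...*
step 8: .****.*...**.*.
step 9: *.**..**.*...**
step 10: ....**...**.*.*
step 10 is ....**...**.*.*, still not uniform .

no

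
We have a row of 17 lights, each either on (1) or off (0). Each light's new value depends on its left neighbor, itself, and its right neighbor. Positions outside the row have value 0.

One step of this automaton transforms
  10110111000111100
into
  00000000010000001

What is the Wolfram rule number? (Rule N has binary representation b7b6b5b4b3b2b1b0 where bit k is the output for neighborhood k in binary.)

1

position 6: 111 → 0  (bit 7 = 0)
position 3: 110 → 0  (bit 6 = 0)
position 1: 101 → 0  (bit 5 = 0)
position 8: 100 → 0  (bit 4 = 0)
position 2: 011 → 0  (bit 3 = 0)
position 0: 010 → 0  (bit 2 = 0)
position 10: 001 → 0  (bit 1 = 0)
position 9: 000 → 1  (bit 0 = 1)
bits b7..b0 = 00000001 = 1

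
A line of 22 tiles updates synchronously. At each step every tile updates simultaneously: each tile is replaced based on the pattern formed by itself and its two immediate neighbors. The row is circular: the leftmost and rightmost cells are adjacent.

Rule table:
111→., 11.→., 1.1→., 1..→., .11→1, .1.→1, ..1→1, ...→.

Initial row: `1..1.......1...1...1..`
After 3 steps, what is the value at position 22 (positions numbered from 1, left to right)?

1

step 1: 1.11......11..11..11.1
step 2: ..1......11..11..11..1
step 3: .11.....11..11..11..11
position 22 holds 1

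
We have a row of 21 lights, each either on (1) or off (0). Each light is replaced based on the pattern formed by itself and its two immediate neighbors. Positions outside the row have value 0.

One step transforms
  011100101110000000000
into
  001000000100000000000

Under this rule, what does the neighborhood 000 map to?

0

At position 12 the neighborhood is 000; the next row has 0 there.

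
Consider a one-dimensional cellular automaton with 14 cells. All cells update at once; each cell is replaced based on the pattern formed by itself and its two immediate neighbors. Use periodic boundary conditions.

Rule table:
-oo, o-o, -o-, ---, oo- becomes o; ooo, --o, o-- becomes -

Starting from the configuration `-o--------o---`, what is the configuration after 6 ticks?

tick 1: -o-oooooo-o-oo
tick 2: oooo----oooooo
tick 3: ---o-oo-o-----
tick 4: oo-oooooo-oooo
tick 5: -ooo----ooo---
tick 6: -o-o-oo-o-o-oo

-o-o-oo-o-o-oo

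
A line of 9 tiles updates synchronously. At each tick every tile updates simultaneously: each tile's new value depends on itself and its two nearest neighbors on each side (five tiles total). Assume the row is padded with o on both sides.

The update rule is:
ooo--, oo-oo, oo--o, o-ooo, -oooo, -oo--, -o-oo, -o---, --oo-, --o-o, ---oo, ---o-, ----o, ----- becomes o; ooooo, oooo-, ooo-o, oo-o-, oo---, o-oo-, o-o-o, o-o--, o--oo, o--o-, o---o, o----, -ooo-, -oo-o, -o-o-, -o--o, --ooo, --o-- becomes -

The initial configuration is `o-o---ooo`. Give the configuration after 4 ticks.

-o-oo-o-o

---o-o-o-
--oo----o
o-oo--oo-
-o-oo-o-o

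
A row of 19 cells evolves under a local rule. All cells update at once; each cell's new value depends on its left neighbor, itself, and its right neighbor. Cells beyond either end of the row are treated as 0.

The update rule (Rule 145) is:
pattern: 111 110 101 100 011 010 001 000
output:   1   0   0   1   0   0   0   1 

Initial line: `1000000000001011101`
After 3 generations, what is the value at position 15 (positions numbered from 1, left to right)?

1

0111111111100001000
0011111111011100111
1001111110001010010
position 15 holds 1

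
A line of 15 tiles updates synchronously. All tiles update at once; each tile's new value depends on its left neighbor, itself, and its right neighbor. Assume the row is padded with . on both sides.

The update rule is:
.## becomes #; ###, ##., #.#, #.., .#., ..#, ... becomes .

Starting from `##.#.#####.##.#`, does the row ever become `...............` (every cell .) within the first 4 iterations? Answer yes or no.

yes

#....#.....#...
...............
all cells are . at iteration 2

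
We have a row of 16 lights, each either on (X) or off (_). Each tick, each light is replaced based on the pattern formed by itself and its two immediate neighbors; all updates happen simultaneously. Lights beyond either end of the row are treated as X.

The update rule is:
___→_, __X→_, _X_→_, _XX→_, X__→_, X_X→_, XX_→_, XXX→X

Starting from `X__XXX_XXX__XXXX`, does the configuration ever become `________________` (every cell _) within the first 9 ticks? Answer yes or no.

yes

tick 1: ____X___X____XXX
tick 2: ______________XX
tick 3: _______________X
tick 4: ________________
all cells are _ at tick 4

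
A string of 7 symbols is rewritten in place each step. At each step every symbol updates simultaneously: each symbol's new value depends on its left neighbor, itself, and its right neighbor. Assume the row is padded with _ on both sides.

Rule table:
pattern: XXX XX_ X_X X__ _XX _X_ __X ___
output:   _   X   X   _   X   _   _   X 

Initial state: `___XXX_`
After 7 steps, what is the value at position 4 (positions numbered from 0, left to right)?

X

step 1: XX_X_X_
step 2: XXX_X__
step 3: X_XX__X
step 4: _XXX___
step 5: _X_X_XX
step 6: __X_XXX
step 7: X__XX_X
position 4 holds X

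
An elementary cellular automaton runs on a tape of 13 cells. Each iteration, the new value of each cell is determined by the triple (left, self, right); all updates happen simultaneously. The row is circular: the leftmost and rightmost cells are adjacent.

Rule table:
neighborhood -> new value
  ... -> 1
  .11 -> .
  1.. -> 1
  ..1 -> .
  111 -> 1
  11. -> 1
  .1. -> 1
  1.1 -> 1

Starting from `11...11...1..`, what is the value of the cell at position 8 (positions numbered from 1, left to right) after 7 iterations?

.111..111.11.
..111..111.11
1..111..111.1
11..111..111.
.11..111..111
1.11..111..11
11.11..111..1
position 8 holds 1

1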